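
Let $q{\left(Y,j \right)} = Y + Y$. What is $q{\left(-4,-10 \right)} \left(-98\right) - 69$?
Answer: $715$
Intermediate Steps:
$q{\left(Y,j \right)} = 2 Y$
$q{\left(-4,-10 \right)} \left(-98\right) - 69 = 2 \left(-4\right) \left(-98\right) - 69 = \left(-8\right) \left(-98\right) - 69 = 784 - 69 = 715$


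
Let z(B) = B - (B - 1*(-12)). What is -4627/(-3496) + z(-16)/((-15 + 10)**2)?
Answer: 73723/87400 ≈ 0.84351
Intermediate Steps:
z(B) = -12 (z(B) = B - (B + 12) = B - (12 + B) = B + (-12 - B) = -12)
-4627/(-3496) + z(-16)/((-15 + 10)**2) = -4627/(-3496) - 12/(-15 + 10)**2 = -4627*(-1/3496) - 12/((-5)**2) = 4627/3496 - 12/25 = 73723/87400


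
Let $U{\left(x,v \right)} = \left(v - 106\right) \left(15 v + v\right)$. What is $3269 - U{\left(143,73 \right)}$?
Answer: $41813$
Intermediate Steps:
$U{\left(x,v \right)} = 16 v \left(-106 + v\right)$ ($U{\left(x,v \right)} = \left(-106 + v\right) 16 v = 16 v \left(-106 + v\right)$)
$3269 - U{\left(143,73 \right)} = 3269 - 16 \cdot 73 \left(-106 + 73\right) = 3269 - 16 \cdot 73 \left(-33\right) = 3269 - -38544 = 3269 + 38544 = 41813$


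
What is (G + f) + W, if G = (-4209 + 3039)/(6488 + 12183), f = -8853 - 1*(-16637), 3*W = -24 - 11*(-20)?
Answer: 439661198/56013 ≈ 7849.3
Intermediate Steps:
W = 196/3 (W = (-24 - 11*(-20))/3 = (-24 + 220)/3 = (⅓)*196 = 196/3 ≈ 65.333)
f = 7784 (f = -8853 + 16637 = 7784)
G = -1170/18671 ≈ -0.062664
(G + f) + W = (-1170/18671 + 7784) + 196/3 = 145333894/18671 + 196/3 = 439661198/56013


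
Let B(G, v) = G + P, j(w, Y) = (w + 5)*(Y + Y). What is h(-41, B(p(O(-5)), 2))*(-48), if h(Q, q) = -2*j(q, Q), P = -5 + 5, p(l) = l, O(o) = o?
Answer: 0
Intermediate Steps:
j(w, Y) = 2*Y*(5 + w) (j(w, Y) = (5 + w)*(2*Y) = 2*Y*(5 + w))
P = 0
B(G, v) = G (B(G, v) = G + 0 = G)
h(Q, q) = -4*Q*(5 + q)
h(-41, B(p(O(-5)), 2))*(-48) = -4*(-41)*(5 - 5)*(-48) = -4*(-41)*0*(-48) = 0*(-48) = 0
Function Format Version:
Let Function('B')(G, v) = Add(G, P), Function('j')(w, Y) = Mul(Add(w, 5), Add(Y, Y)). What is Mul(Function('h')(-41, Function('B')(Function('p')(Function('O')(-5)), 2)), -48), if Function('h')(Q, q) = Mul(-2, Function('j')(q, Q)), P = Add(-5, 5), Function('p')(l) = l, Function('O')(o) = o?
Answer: 0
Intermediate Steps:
Function('j')(w, Y) = Mul(2, Y, Add(5, w)) (Function('j')(w, Y) = Mul(Add(5, w), Mul(2, Y)) = Mul(2, Y, Add(5, w)))
P = 0
Function('B')(G, v) = G (Function('B')(G, v) = Add(G, 0) = G)
Function('h')(Q, q) = Mul(-4, Q, Add(5, q)) (Function('h')(Q, q) = Mul(-2, Mul(2, Q, Add(5, q))) = Mul(-4, Q, Add(5, q)))
Mul(Function('h')(-41, Function('B')(Function('p')(Function('O')(-5)), 2)), -48) = Mul(Mul(-4, -41, Add(5, -5)), -48) = Mul(Mul(-4, -41, 0), -48) = Mul(0, -48) = 0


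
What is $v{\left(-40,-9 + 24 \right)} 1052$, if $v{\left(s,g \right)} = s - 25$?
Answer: $-68380$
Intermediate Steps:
$v{\left(s,g \right)} = -25 + s$
$v{\left(-40,-9 + 24 \right)} 1052 = \left(-25 - 40\right) 1052 = \left(-65\right) 1052 = -68380$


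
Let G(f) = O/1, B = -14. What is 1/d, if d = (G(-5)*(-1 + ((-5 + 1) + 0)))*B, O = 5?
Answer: 1/350 ≈ 0.0028571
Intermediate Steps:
G(f) = 5 (G(f) = 5/1 = 5*1 = 5)
d = 350 (d = (5*(-1 + ((-5 + 1) + 0)))*(-14) = (5*(-1 + (-4 + 0)))*(-14) = (5*(-1 - 4))*(-14) = (5*(-5))*(-14) = -25*(-14) = 350)
1/d = 1/350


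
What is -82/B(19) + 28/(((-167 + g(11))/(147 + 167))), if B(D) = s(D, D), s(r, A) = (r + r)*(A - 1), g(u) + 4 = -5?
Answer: -94190/1881 ≈ -50.074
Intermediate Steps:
g(u) = -9 (g(u) = -4 - 5 = -9)
s(r, A) = 2*r*(-1 + A) (s(r, A) = (2*r)*(-1 + A) = 2*r*(-1 + A))
B(D) = 2*D*(-1 + D)
-82/B(19) + 28/(((-167 + g(11))/(147 + 167))) = -82*1/(38*(-1 + 19)) + 28/(((-167 - 9)/(147 + 167))) = -82/(2*19*18) + 28/((-176/314)) = -82/684 + 28/((-176*1/314)) = -82*1/684 + 28/(-88/157) = -41/342 + 28*(-157/88) = -41/342 - 1099/22 = -94190/1881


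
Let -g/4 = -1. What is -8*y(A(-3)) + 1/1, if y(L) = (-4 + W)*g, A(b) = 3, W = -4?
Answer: 257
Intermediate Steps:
g = 4 (g = -4*(-1) = 4)
y(L) = -32 (y(L) = (-4 - 4)*4 = -8*4 = -32)
-8*y(A(-3)) + 1/1 = -8*(-32) + 1/1 = 256 + 1 = 257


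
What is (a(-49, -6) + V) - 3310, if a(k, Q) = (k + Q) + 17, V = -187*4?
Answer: -4096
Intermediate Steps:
V = -748
a(k, Q) = 17 + Q + k (a(k, Q) = (Q + k) + 17 = 17 + Q + k)
(a(-49, -6) + V) - 3310 = ((17 - 6 - 49) - 748) - 3310 = (-38 - 748) - 3310 = -786 - 3310 = -4096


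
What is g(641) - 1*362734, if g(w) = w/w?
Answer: -362733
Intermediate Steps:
g(w) = 1
g(641) - 1*362734 = 1 - 1*362734 = 1 - 362734 = -362733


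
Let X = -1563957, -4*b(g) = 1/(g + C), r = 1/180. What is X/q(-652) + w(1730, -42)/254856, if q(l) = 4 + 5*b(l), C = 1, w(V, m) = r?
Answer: -186824210543983819/478053787680 ≈ -3.9080e+5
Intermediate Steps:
r = 1/180 ≈ 0.0055556
w(V, m) = 1/180
b(g) = -1/(4*(1 + g)) (b(g) = -1/(4*(g + 1)) = -1/(4*(1 + g)))
q(l) = 4 - 5/(4 + 4*l) (q(l) = 4 + 5*(-1/(4 + 4*l)) = 4 - 5/(4 + 4*l))
X/q(-652) + w(1730, -42)/254856 = -1563957*4*(1 - 652)/(11 + 16*(-652)) + (1/180)/254856 = -1563957*(-2604/(11 - 10432)) + (1/180)*(1/254856) = -1563957/((1/4)*(-1/651)*(-10421)) + 1/45874080 = -1563957/10421/2604 + 1/45874080 = -1563957*2604/10421 + 1/45874080 = -4072544028/10421 + 1/45874080 = -186824210543983819/478053787680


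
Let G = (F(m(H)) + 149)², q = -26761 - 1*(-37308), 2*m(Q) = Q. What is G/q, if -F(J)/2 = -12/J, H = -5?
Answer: 485809/263675 ≈ 1.8425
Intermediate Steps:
m(Q) = Q/2
q = 10547 (q = -26761 + 37308 = 10547)
F(J) = 24/J (F(J) = -(-24)/J = 24/J)
G = 485809/25 (G = (24/(((½)*(-5))) + 149)² = (24/(-5/2) + 149)² = (24*(-⅖) + 149)² = (-48/5 + 149)² = (697/5)² = 485809/25 ≈ 19432.)
G/q = (485809/25)/10547 = (485809/25)*(1/10547) = 485809/263675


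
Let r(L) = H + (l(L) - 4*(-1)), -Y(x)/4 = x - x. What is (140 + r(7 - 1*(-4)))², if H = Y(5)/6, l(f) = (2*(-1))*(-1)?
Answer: 21316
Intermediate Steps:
Y(x) = 0 (Y(x) = -4*(x - x) = -4*0 = 0)
l(f) = 2 (l(f) = -2*(-1) = 2)
H = 0 (H = 0/6 = 0*(⅙) = 0)
r(L) = 6 (r(L) = 0 + (2 - 4*(-1)) = 0 + (2 + 4) = 0 + 6 = 6)
(140 + r(7 - 1*(-4)))² = (140 + 6)² = 146² = 21316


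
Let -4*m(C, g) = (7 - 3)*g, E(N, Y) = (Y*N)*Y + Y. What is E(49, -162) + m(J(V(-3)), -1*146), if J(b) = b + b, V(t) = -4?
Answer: 1285940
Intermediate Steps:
E(N, Y) = Y + N*Y² (E(N, Y) = (N*Y)*Y + Y = N*Y² + Y = Y + N*Y²)
J(b) = 2*b
m(C, g) = -g (m(C, g) = -(7 - 3)*g/4 = -g)
E(49, -162) + m(J(V(-3)), -1*146) = -162*(1 + 49*(-162)) - (-1)*146 = -162*(1 - 7938) - 1*(-146) = -162*(-7937) + 146 = 1285794 + 146 = 1285940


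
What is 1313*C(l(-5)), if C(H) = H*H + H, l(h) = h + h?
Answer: 118170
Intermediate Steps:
l(h) = 2*h
C(H) = H + H² (C(H) = H² + H = H + H²)
1313*C(l(-5)) = 1313*((2*(-5))*(1 + 2*(-5))) = 1313*(-10*(1 - 10)) = 1313*(-10*(-9)) = 1313*90 = 118170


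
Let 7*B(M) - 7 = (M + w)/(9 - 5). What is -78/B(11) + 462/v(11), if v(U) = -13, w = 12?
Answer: -17318/221 ≈ -78.362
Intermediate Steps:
B(M) = 10/7 + M/28 (B(M) = 1 + ((M + 12)/(9 - 5))/7 = 1 + ((12 + M)/4)/7 = 1 + ((12 + M)*(1/4))/7 = 1 + (3 + M/4)/7 = 1 + (3/7 + M/28) = 10/7 + M/28)
-78/B(11) + 462/v(11) = -78/(10/7 + (1/28)*11) + 462/(-13) = -78/(10/7 + 11/28) + 462*(-1/13) = -78/51/28 - 462/13 = -78*28/51 - 462/13 = -728/17 - 462/13 = -17318/221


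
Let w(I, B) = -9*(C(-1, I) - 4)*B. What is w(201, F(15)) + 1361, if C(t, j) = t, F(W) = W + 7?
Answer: 2351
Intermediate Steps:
F(W) = 7 + W
w(I, B) = 45*B (w(I, B) = -9*(-1 - 4)*B = -(-45)*B = 45*B)
w(201, F(15)) + 1361 = 45*(7 + 15) + 1361 = 45*22 + 1361 = 990 + 1361 = 2351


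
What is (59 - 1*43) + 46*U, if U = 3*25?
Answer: 3466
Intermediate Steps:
U = 75
(59 - 1*43) + 46*U = (59 - 1*43) + 46*75 = (59 - 43) + 3450 = 16 + 3450 = 3466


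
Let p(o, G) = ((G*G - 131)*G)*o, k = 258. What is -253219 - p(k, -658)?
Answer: 73479208193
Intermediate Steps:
p(o, G) = G*o*(-131 + G²) (p(o, G) = ((G² - 131)*G)*o = ((-131 + G²)*G)*o = (G*(-131 + G²))*o = G*o*(-131 + G²))
-253219 - p(k, -658) = -253219 - (-658)*258*(-131 + (-658)²) = -253219 - (-658)*258*(-131 + 432964) = -253219 - (-658)*258*432833 = -253219 - 1*(-73479461412) = -253219 + 73479461412 = 73479208193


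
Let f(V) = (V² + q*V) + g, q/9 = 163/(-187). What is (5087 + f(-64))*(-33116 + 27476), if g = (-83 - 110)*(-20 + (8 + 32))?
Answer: -6143589960/187 ≈ -3.2853e+7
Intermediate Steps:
q = -1467/187 (q = 9*(163/(-187)) = 9*(163*(-1/187)) = 9*(-163/187) = -1467/187 ≈ -7.8449)
g = -3860 (g = -193*(-20 + 40) = -193*20 = -3860)
f(V) = -3860 + V² - 1467*V/187 (f(V) = (V² - 1467*V/187) - 3860 = -3860 + V² - 1467*V/187)
(5087 + f(-64))*(-33116 + 27476) = (5087 + (-3860 + (-64)² - 1467/187*(-64)))*(-33116 + 27476) = (5087 + (-3860 + 4096 + 93888/187))*(-5640) = (5087 + 138020/187)*(-5640) = (1089289/187)*(-5640) = -6143589960/187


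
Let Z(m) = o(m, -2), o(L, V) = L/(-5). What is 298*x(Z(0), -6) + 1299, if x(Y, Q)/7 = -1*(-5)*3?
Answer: 32589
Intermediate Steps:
o(L, V) = -L/5 (o(L, V) = L*(-⅕) = -L/5)
Z(m) = -m/5
x(Y, Q) = 105 (x(Y, Q) = 7*(-1*(-5)*3) = 7*(5*3) = 7*15 = 105)
298*x(Z(0), -6) + 1299 = 298*105 + 1299 = 31290 + 1299 = 32589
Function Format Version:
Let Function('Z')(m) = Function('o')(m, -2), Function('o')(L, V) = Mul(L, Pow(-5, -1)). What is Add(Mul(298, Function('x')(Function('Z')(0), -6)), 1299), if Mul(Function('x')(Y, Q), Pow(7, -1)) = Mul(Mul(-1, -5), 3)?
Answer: 32589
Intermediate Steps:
Function('o')(L, V) = Mul(Rational(-1, 5), L) (Function('o')(L, V) = Mul(L, Rational(-1, 5)) = Mul(Rational(-1, 5), L))
Function('Z')(m) = Mul(Rational(-1, 5), m)
Function('x')(Y, Q) = 105 (Function('x')(Y, Q) = Mul(7, Mul(Mul(-1, -5), 3)) = Mul(7, Mul(5, 3)) = Mul(7, 15) = 105)
Add(Mul(298, Function('x')(Function('Z')(0), -6)), 1299) = Add(Mul(298, 105), 1299) = Add(31290, 1299) = 32589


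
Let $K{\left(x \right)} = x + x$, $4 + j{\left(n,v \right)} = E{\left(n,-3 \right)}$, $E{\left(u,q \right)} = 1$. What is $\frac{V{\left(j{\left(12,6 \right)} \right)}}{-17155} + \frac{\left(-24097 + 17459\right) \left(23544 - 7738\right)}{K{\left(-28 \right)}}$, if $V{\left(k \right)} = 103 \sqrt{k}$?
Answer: $\frac{3747151}{2} - \frac{103 i \sqrt{3}}{17155} \approx 1.8736 \cdot 10^{6} - 0.010399 i$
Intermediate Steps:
$j{\left(n,v \right)} = -3$ ($j{\left(n,v \right)} = -4 + 1 = -3$)
$K{\left(x \right)} = 2 x$
$\frac{V{\left(j{\left(12,6 \right)} \right)}}{-17155} + \frac{\left(-24097 + 17459\right) \left(23544 - 7738\right)}{K{\left(-28 \right)}} = \frac{103 \sqrt{-3}}{-17155} + \frac{\left(-24097 + 17459\right) \left(23544 - 7738\right)}{2 \left(-28\right)} = 103 i \sqrt{3} \left(- \frac{1}{17155}\right) + \frac{\left(-6638\right) 15806}{-56} = 103 i \sqrt{3} \left(- \frac{1}{17155}\right) - - \frac{3747151}{2} = - \frac{103 i \sqrt{3}}{17155} + \frac{3747151}{2} = \frac{3747151}{2} - \frac{103 i \sqrt{3}}{17155}$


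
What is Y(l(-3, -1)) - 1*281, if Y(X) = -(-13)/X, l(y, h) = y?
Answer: -856/3 ≈ -285.33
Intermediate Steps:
Y(X) = 13/X
Y(l(-3, -1)) - 1*281 = 13/(-3) - 1*281 = 13*(-⅓) - 281 = -13/3 - 281 = -856/3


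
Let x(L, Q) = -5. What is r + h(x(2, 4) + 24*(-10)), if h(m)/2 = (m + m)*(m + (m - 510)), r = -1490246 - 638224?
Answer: -1148470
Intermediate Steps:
r = -2128470
h(m) = 4*m*(-510 + 2*m) (h(m) = 2*((m + m)*(m + (m - 510))) = 2*((2*m)*(m + (-510 + m))) = 2*((2*m)*(-510 + 2*m)) = 2*(2*m*(-510 + 2*m)) = 4*m*(-510 + 2*m))
r + h(x(2, 4) + 24*(-10)) = -2128470 + 8*(-5 + 24*(-10))*(-255 + (-5 + 24*(-10))) = -2128470 + 8*(-5 - 240)*(-255 + (-5 - 240)) = -2128470 + 8*(-245)*(-255 - 245) = -2128470 + 8*(-245)*(-500) = -2128470 + 980000 = -1148470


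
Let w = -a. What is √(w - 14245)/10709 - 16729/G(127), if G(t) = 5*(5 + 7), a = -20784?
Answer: -16729/60 + √6539/10709 ≈ -278.81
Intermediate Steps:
w = 20784 (w = -1*(-20784) = 20784)
G(t) = 60 (G(t) = 5*12 = 60)
√(w - 14245)/10709 - 16729/G(127) = √(20784 - 14245)/10709 - 16729/60 = √6539*(1/10709) - 16729*1/60 = √6539/10709 - 16729/60 = -16729/60 + √6539/10709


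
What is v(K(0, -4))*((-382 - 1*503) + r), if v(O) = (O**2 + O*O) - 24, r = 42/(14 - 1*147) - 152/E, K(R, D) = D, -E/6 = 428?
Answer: -43193440/6099 ≈ -7082.1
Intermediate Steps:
E = -2568 (E = -6*428 = -2568)
r = -1565/6099 (r = 42/(14 - 1*147) - 152/(-2568) = 42/(14 - 147) - 152*(-1/2568) = 42/(-133) + 19/321 = 42*(-1/133) + 19/321 = -6/19 + 19/321 = -1565/6099 ≈ -0.25660)
v(O) = -24 + 2*O**2 (v(O) = (O**2 + O**2) - 24 = 2*O**2 - 24 = -24 + 2*O**2)
v(K(0, -4))*((-382 - 1*503) + r) = (-24 + 2*(-4)**2)*((-382 - 1*503) - 1565/6099) = (-24 + 2*16)*((-382 - 503) - 1565/6099) = (-24 + 32)*(-885 - 1565/6099) = 8*(-5399180/6099) = -43193440/6099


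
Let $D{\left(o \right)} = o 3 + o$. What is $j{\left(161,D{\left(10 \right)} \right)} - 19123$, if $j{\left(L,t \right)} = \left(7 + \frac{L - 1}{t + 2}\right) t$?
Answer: $- \frac{392503}{21} \approx -18691.0$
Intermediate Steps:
$D{\left(o \right)} = 4 o$ ($D{\left(o \right)} = 3 o + o = 4 o$)
$j{\left(L,t \right)} = t \left(7 + \frac{-1 + L}{2 + t}\right)$ ($j{\left(L,t \right)} = \left(7 + \frac{-1 + L}{2 + t}\right) t = t \left(7 + \frac{-1 + L}{2 + t}\right)$)
$j{\left(161,D{\left(10 \right)} \right)} - 19123 = \frac{4 \cdot 10 \left(13 + 161 + 7 \cdot 4 \cdot 10\right)}{2 + 4 \cdot 10} - 19123 = \frac{40 \left(13 + 161 + 7 \cdot 40\right)}{2 + 40} - 19123 = \frac{40 \left(13 + 161 + 280\right)}{42} - 19123 = 40 \cdot \frac{1}{42} \cdot 454 - 19123 = \frac{9080}{21} - 19123 = - \frac{392503}{21}$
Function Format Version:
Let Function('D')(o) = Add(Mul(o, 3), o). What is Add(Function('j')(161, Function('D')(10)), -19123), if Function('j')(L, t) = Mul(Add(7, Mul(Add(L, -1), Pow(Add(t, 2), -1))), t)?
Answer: Rational(-392503, 21) ≈ -18691.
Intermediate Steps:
Function('D')(o) = Mul(4, o) (Function('D')(o) = Add(Mul(3, o), o) = Mul(4, o))
Function('j')(L, t) = Mul(t, Add(7, Mul(Pow(Add(2, t), -1), Add(-1, L)))) (Function('j')(L, t) = Mul(Add(7, Mul(Add(-1, L), Pow(Add(2, t), -1))), t) = Mul(Add(7, Mul(Pow(Add(2, t), -1), Add(-1, L))), t) = Mul(t, Add(7, Mul(Pow(Add(2, t), -1), Add(-1, L)))))
Add(Function('j')(161, Function('D')(10)), -19123) = Add(Mul(Mul(4, 10), Pow(Add(2, Mul(4, 10)), -1), Add(13, 161, Mul(7, Mul(4, 10)))), -19123) = Add(Mul(40, Pow(Add(2, 40), -1), Add(13, 161, Mul(7, 40))), -19123) = Add(Mul(40, Pow(42, -1), Add(13, 161, 280)), -19123) = Add(Mul(40, Rational(1, 42), 454), -19123) = Add(Rational(9080, 21), -19123) = Rational(-392503, 21)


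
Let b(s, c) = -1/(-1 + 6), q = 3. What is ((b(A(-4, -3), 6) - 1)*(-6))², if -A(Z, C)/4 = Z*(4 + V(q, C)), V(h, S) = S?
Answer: 1296/25 ≈ 51.840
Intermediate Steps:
A(Z, C) = -4*Z*(4 + C)
b(s, c) = -⅕ (b(s, c) = -1/5 = -1*⅕ = -⅕)
((b(A(-4, -3), 6) - 1)*(-6))² = ((-⅕ - 1)*(-6))² = (-6/5*(-6))² = (36/5)² = 1296/25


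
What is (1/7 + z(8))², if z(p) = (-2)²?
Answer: 841/49 ≈ 17.163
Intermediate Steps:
z(p) = 4
(1/7 + z(8))² = (1/7 + 4)² = (⅐ + 4)² = (29/7)² = 841/49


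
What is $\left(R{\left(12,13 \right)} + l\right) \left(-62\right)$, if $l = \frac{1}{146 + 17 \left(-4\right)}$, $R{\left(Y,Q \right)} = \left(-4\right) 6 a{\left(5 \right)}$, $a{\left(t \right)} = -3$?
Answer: $- \frac{174127}{39} \approx -4464.8$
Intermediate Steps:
$R{\left(Y,Q \right)} = 72$ ($R{\left(Y,Q \right)} = \left(-4\right) 6 \left(-3\right) = \left(-24\right) \left(-3\right) = 72$)
$l = \frac{1}{78}$ ($l = \frac{1}{146 - 68} = \frac{1}{78} \approx 0.012821$)
$\left(R{\left(12,13 \right)} + l\right) \left(-62\right) = \left(72 + \frac{1}{78}\right) \left(-62\right) = \frac{5617}{78} \left(-62\right) = - \frac{174127}{39}$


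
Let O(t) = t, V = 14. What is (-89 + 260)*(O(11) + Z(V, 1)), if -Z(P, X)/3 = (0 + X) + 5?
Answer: -1197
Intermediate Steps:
Z(P, X) = -15 - 3*X (Z(P, X) = -3*((0 + X) + 5) = -3*(X + 5) = -3*(5 + X) = -15 - 3*X)
(-89 + 260)*(O(11) + Z(V, 1)) = (-89 + 260)*(11 + (-15 - 3*1)) = 171*(11 + (-15 - 3)) = 171*(11 - 18) = 171*(-7) = -1197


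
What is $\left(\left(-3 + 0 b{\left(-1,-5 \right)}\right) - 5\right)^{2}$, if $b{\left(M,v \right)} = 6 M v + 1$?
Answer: $64$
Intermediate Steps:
$b{\left(M,v \right)} = 1 + 6 M v$ ($b{\left(M,v \right)} = 6 M v + 1 = 1 + 6 M v$)
$\left(\left(-3 + 0 b{\left(-1,-5 \right)}\right) - 5\right)^{2} = \left(\left(-3 + 0 \left(1 + 6 \left(-1\right) \left(-5\right)\right)\right) - 5\right)^{2} = \left(\left(-3 + 0 \left(1 + 30\right)\right) - 5\right)^{2} = \left(\left(-3 + 0 \cdot 31\right) - 5\right)^{2} = \left(\left(-3 + 0\right) - 5\right)^{2} = \left(-3 - 5\right)^{2} = \left(-8\right)^{2} = 64$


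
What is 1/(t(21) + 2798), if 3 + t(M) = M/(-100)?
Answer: 100/279479 ≈ 0.00035781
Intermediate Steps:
t(M) = -3 - M/100 (t(M) = -3 + M/(-100) = -3 + M*(-1/100) = -3 - M/100)
1/(t(21) + 2798) = 1/((-3 - 1/100*21) + 2798) = 1/((-3 - 21/100) + 2798) = 1/(-321/100 + 2798) = 1/(279479/100) = 100/279479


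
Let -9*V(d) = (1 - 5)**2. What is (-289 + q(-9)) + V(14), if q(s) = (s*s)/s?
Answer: -2698/9 ≈ -299.78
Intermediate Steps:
V(d) = -16/9 (V(d) = -(1 - 5)**2/9 = -1/9*(-4)**2 = -1/9*16 = -16/9)
q(s) = s (q(s) = s**2/s = s)
(-289 + q(-9)) + V(14) = (-289 - 9) - 16/9 = -298 - 16/9 = -2698/9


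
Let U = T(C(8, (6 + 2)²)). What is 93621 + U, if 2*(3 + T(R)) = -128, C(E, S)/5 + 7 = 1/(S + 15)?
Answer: 93554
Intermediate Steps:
C(E, S) = -35 + 5/(15 + S) (C(E, S) = -35 + 5/(S + 15) = -35 + 5/(15 + S))
T(R) = -67 (T(R) = -3 + (½)*(-128) = -3 - 64 = -67)
U = -67
93621 + U = 93621 - 67 = 93554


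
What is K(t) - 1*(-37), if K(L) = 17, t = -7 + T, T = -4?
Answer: 54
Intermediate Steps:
t = -11 (t = -7 - 4 = -11)
K(t) - 1*(-37) = 17 - 1*(-37) = 17 + 37 = 54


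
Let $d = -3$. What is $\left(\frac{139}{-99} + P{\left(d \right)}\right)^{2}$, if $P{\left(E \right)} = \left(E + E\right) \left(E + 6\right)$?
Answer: $\frac{3690241}{9801} \approx 376.52$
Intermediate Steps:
$P{\left(E \right)} = 2 E \left(6 + E\right)$
$\left(\frac{139}{-99} + P{\left(d \right)}\right)^{2} = \left(\frac{139}{-99} + 2 \left(-3\right) \left(6 - 3\right)\right)^{2} = \left(139 \left(- \frac{1}{99}\right) + 2 \left(-3\right) 3\right)^{2} = \left(- \frac{139}{99} - 18\right)^{2} = \left(- \frac{1921}{99}\right)^{2} = \frac{3690241}{9801}$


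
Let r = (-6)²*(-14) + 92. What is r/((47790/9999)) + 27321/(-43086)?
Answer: -3311152577/38131110 ≈ -86.836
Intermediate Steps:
r = -412 (r = 36*(-14) + 92 = -504 + 92 = -412)
r/((47790/9999)) + 27321/(-43086) = -412/(47790/9999) + 27321/(-43086) = -412/(47790*(1/9999)) + 27321*(-1/43086) = -412/5310/1111 - 9107/14362 = -412*1111/5310 - 9107/14362 = -228866/2655 - 9107/14362 = -3311152577/38131110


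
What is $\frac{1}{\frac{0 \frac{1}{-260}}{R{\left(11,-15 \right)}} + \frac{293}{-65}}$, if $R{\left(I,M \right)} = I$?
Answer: $- \frac{65}{293} \approx -0.22184$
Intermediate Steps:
$\frac{1}{\frac{0 \frac{1}{-260}}{R{\left(11,-15 \right)}} + \frac{293}{-65}} = \frac{1}{\frac{0 \frac{1}{-260}}{11} + \frac{293}{-65}} = \frac{1}{0 \left(- \frac{1}{260}\right) \frac{1}{11} + 293 \left(- \frac{1}{65}\right)} = \frac{1}{0 \cdot \frac{1}{11} - \frac{293}{65}} = \frac{1}{0 - \frac{293}{65}} = \frac{1}{- \frac{293}{65}} = - \frac{65}{293}$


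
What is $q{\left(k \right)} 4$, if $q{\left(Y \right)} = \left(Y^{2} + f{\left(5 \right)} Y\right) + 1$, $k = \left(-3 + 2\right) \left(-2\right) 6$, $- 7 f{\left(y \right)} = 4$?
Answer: $\frac{3868}{7} \approx 552.57$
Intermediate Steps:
$f{\left(y \right)} = - \frac{4}{7}$ ($f{\left(y \right)} = \left(- \frac{1}{7}\right) 4 = - \frac{4}{7}$)
$k = 12$ ($k = \left(-1\right) \left(-2\right) 6 = 2 \cdot 6 = 12$)
$q{\left(Y \right)} = 1 + Y^{2} - \frac{4 Y}{7}$ ($q{\left(Y \right)} = \left(Y^{2} - \frac{4 Y}{7}\right) + 1 = 1 + Y^{2} - \frac{4 Y}{7}$)
$q{\left(k \right)} 4 = \left(1 + 12^{2} - \frac{48}{7}\right) 4 = \left(1 + 144 - \frac{48}{7}\right) 4 = \frac{967}{7} \cdot 4 = \frac{3868}{7}$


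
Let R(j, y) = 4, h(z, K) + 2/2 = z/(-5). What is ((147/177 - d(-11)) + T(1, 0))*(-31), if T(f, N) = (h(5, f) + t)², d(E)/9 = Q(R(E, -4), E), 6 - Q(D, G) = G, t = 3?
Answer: 276489/59 ≈ 4686.3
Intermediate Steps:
h(z, K) = -1 - z/5 (h(z, K) = -1 + z/(-5) = -1 + z*(-⅕) = -1 - z/5)
Q(D, G) = 6 - G
d(E) = 54 - 9*E (d(E) = 9*(6 - E) = 54 - 9*E)
T(f, N) = 1 (T(f, N) = ((-1 - ⅕*5) + 3)² = ((-1 - 1) + 3)² = (-2 + 3)² = 1² = 1)
((147/177 - d(-11)) + T(1, 0))*(-31) = ((147/177 - (54 - 9*(-11))) + 1)*(-31) = ((147*(1/177) - (54 + 99)) + 1)*(-31) = ((49/59 - 1*153) + 1)*(-31) = ((49/59 - 153) + 1)*(-31) = (-8978/59 + 1)*(-31) = -8919/59*(-31) = 276489/59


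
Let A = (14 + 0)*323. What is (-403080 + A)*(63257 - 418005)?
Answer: 141387653384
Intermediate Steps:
A = 4522 (A = 14*323 = 4522)
(-403080 + A)*(63257 - 418005) = (-403080 + 4522)*(63257 - 418005) = -398558*(-354748) = 141387653384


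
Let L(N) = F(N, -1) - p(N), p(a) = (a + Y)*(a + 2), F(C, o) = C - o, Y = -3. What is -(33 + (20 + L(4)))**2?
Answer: -2704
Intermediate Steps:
p(a) = (-3 + a)*(2 + a) (p(a) = (a - 3)*(a + 2) = (-3 + a)*(2 + a))
L(N) = 7 - N**2 + 2*N (L(N) = (N - 1*(-1)) - (-6 + N**2 - N) = (N + 1) + (6 + N - N**2) = (1 + N) + (6 + N - N**2) = 7 - N**2 + 2*N)
-(33 + (20 + L(4)))**2 = -(33 + (20 + (7 - 1*4**2 + 2*4)))**2 = -(33 + (20 + (7 - 1*16 + 8)))**2 = -(33 + (20 + (7 - 16 + 8)))**2 = -(33 + (20 - 1))**2 = -(33 + 19)**2 = -1*52**2 = -1*2704 = -2704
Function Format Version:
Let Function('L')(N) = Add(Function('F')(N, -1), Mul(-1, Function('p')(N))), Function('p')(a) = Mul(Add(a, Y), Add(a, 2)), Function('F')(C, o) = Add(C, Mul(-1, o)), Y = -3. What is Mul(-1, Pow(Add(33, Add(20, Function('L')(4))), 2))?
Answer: -2704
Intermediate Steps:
Function('p')(a) = Mul(Add(-3, a), Add(2, a)) (Function('p')(a) = Mul(Add(a, -3), Add(a, 2)) = Mul(Add(-3, a), Add(2, a)))
Function('L')(N) = Add(7, Mul(-1, Pow(N, 2)), Mul(2, N)) (Function('L')(N) = Add(Add(N, Mul(-1, -1)), Mul(-1, Add(-6, Pow(N, 2), Mul(-1, N)))) = Add(Add(N, 1), Add(6, N, Mul(-1, Pow(N, 2)))) = Add(Add(1, N), Add(6, N, Mul(-1, Pow(N, 2)))) = Add(7, Mul(-1, Pow(N, 2)), Mul(2, N)))
Mul(-1, Pow(Add(33, Add(20, Function('L')(4))), 2)) = Mul(-1, Pow(Add(33, Add(20, Add(7, Mul(-1, Pow(4, 2)), Mul(2, 4)))), 2)) = Mul(-1, Pow(Add(33, Add(20, Add(7, Mul(-1, 16), 8))), 2)) = Mul(-1, Pow(Add(33, Add(20, Add(7, -16, 8))), 2)) = Mul(-1, Pow(Add(33, Add(20, -1)), 2)) = Mul(-1, Pow(Add(33, 19), 2)) = Mul(-1, Pow(52, 2)) = Mul(-1, 2704) = -2704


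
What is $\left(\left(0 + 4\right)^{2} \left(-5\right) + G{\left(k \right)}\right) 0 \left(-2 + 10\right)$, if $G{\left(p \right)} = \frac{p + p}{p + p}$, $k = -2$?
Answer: $0$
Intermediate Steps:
$G{\left(p \right)} = 1$ ($G{\left(p \right)} = \frac{2 p}{2 p} = 2 p \frac{1}{2 p} = 1$)
$\left(\left(0 + 4\right)^{2} \left(-5\right) + G{\left(k \right)}\right) 0 \left(-2 + 10\right) = \left(\left(0 + 4\right)^{2} \left(-5\right) + 1\right) 0 \left(-2 + 10\right) = \left(4^{2} \left(-5\right) + 1\right) 0 \cdot 8 = \left(16 \left(-5\right) + 1\right) 0 \cdot 8 = \left(-80 + 1\right) 0 \cdot 8 = \left(-79\right) 0 \cdot 8 = 0 \cdot 8 = 0$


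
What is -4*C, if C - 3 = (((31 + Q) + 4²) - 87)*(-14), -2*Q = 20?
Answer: -2812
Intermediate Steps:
Q = -10 (Q = -½*20 = -10)
C = 703 (C = 3 + (((31 - 10) + 4²) - 87)*(-14) = 3 + ((21 + 16) - 87)*(-14) = 3 + (37 - 87)*(-14) = 3 - 50*(-14) = 3 + 700 = 703)
-4*C = -4*703 = -2812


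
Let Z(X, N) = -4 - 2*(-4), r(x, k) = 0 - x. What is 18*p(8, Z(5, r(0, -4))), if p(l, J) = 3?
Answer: 54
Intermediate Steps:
r(x, k) = -x
Z(X, N) = 4 (Z(X, N) = -4 + 8 = 4)
18*p(8, Z(5, r(0, -4))) = 18*3 = 54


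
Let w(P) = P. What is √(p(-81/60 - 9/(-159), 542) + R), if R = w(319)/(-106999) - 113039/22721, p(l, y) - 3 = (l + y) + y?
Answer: √1794248856382700209709971385/1288495867870 ≈ 32.874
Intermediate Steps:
p(l, y) = 3 + l + 2*y (p(l, y) = 3 + ((l + y) + y) = 3 + (l + 2*y) = 3 + l + 2*y)
R = -12102307960/2431124279 (R = 319/(-106999) - 113039/22721 = 319*(-1/106999) - 113039*1/22721 = -319/106999 - 113039/22721 = -12102307960/2431124279 ≈ -4.9781)
√(p(-81/60 - 9/(-159), 542) + R) = √((3 + (-81/60 - 9/(-159)) + 2*542) - 12102307960/2431124279) = √((3 + (-81*1/60 - 9*(-1/159)) + 1084) - 12102307960/2431124279) = √((3 + (-27/20 + 3/53) + 1084) - 12102307960/2431124279) = √((3 - 1371/1060 + 1084) - 12102307960/2431124279) = √(1150849/1060 - 12102307960/2431124279) = √(2785028498925271/2576991735740) = √1794248856382700209709971385/1288495867870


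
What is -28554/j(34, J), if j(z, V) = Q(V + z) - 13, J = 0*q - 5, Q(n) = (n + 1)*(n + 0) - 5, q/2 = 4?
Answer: -4759/142 ≈ -33.514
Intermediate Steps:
q = 8 (q = 2*4 = 8)
Q(n) = -5 + n*(1 + n) (Q(n) = (1 + n)*n - 5 = n*(1 + n) - 5 = -5 + n*(1 + n))
J = -5 (J = 0*8 - 5 = 0 - 5 = -5)
j(z, V) = -18 + V + z + (V + z)² (j(z, V) = (-5 + (V + z) + (V + z)²) - 13 = (-5 + V + z + (V + z)²) - 13 = -18 + V + z + (V + z)²)
-28554/j(34, J) = -28554/(-18 - 5 + 34 + (-5 + 34)²) = -28554/(-18 - 5 + 34 + 29²) = -28554/(-18 - 5 + 34 + 841) = -28554/852 = -28554*1/852 = -4759/142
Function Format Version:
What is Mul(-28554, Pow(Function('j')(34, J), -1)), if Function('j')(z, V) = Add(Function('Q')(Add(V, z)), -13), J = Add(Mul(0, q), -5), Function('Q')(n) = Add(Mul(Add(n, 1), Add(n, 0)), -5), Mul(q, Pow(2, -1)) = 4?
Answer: Rational(-4759, 142) ≈ -33.514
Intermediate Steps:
q = 8 (q = Mul(2, 4) = 8)
Function('Q')(n) = Add(-5, Mul(n, Add(1, n))) (Function('Q')(n) = Add(Mul(Add(1, n), n), -5) = Add(Mul(n, Add(1, n)), -5) = Add(-5, Mul(n, Add(1, n))))
J = -5 (J = Add(Mul(0, 8), -5) = Add(0, -5) = -5)
Function('j')(z, V) = Add(-18, V, z, Pow(Add(V, z), 2)) (Function('j')(z, V) = Add(Add(-5, Add(V, z), Pow(Add(V, z), 2)), -13) = Add(Add(-5, V, z, Pow(Add(V, z), 2)), -13) = Add(-18, V, z, Pow(Add(V, z), 2)))
Mul(-28554, Pow(Function('j')(34, J), -1)) = Mul(-28554, Pow(Add(-18, -5, 34, Pow(Add(-5, 34), 2)), -1)) = Mul(-28554, Pow(Add(-18, -5, 34, Pow(29, 2)), -1)) = Mul(-28554, Pow(Add(-18, -5, 34, 841), -1)) = Mul(-28554, Pow(852, -1)) = Mul(-28554, Rational(1, 852)) = Rational(-4759, 142)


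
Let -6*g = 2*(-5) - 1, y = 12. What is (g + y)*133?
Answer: 11039/6 ≈ 1839.8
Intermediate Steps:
g = 11/6 (g = -(2*(-5) - 1)/6 = -(-10 - 1)/6 = -⅙*(-11) = 11/6 ≈ 1.8333)
(g + y)*133 = (11/6 + 12)*133 = (83/6)*133 = 11039/6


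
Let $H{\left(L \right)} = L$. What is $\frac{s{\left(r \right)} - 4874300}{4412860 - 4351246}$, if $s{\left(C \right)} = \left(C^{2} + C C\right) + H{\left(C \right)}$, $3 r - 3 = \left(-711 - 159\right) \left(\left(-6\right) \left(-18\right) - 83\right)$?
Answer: $\frac{100214453}{61614} \approx 1626.5$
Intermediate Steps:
$r = -7249$ ($r = 1 + \frac{\left(-711 - 159\right) \left(\left(-6\right) \left(-18\right) - 83\right)}{3} = 1 + \frac{\left(-870\right) \left(108 - 83\right)}{3} = 1 + \frac{\left(-870\right) 25}{3} = 1 + \frac{1}{3} \left(-21750\right) = 1 - 7250 = -7249$)
$s{\left(C \right)} = C + 2 C^{2}$ ($s{\left(C \right)} = \left(C^{2} + C C\right) + C = \left(C^{2} + C^{2}\right) + C = 2 C^{2} + C = C + 2 C^{2}$)
$\frac{s{\left(r \right)} - 4874300}{4412860 - 4351246} = \frac{- 7249 \left(1 + 2 \left(-7249\right)\right) - 4874300}{4412860 - 4351246} = \frac{- 7249 \left(1 - 14498\right) - 4874300}{61614} = \left(\left(-7249\right) \left(-14497\right) - 4874300\right) \frac{1}{61614} = \left(105088753 - 4874300\right) \frac{1}{61614} = 100214453 \cdot \frac{1}{61614} = \frac{100214453}{61614}$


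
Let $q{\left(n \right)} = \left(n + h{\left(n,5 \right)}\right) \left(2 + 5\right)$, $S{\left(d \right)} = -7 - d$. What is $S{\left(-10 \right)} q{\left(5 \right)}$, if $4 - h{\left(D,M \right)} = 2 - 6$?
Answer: $273$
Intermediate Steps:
$h{\left(D,M \right)} = 8$ ($h{\left(D,M \right)} = 4 - \left(2 - 6\right) = 4 - -4 = 4 + 4 = 8$)
$q{\left(n \right)} = 56 + 7 n$ ($q{\left(n \right)} = \left(n + 8\right) \left(2 + 5\right) = \left(8 + n\right) 7 = 56 + 7 n$)
$S{\left(-10 \right)} q{\left(5 \right)} = \left(-7 - -10\right) \left(56 + 7 \cdot 5\right) = \left(-7 + 10\right) \left(56 + 35\right) = 3 \cdot 91 = 273$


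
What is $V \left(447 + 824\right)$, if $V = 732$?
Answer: $930372$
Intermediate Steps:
$V \left(447 + 824\right) = 732 \left(447 + 824\right) = 732 \cdot 1271 = 930372$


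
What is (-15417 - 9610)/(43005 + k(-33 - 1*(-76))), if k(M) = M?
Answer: -25027/43048 ≈ -0.58137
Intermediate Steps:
(-15417 - 9610)/(43005 + k(-33 - 1*(-76))) = (-15417 - 9610)/(43005 + (-33 - 1*(-76))) = -25027/(43005 + (-33 + 76)) = -25027/(43005 + 43) = -25027/43048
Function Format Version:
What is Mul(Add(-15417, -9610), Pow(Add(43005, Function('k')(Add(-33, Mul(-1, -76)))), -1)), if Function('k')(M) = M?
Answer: Rational(-25027, 43048) ≈ -0.58137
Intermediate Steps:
Mul(Add(-15417, -9610), Pow(Add(43005, Function('k')(Add(-33, Mul(-1, -76)))), -1)) = Mul(Add(-15417, -9610), Pow(Add(43005, Add(-33, Mul(-1, -76))), -1)) = Mul(-25027, Pow(Add(43005, Add(-33, 76)), -1)) = Mul(-25027, Pow(Add(43005, 43), -1)) = Mul(-25027, Pow(43048, -1)) = Mul(-25027, Rational(1, 43048)) = Rational(-25027, 43048)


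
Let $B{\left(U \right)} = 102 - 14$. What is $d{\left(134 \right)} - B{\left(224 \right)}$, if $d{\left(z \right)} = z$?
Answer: $46$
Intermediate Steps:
$B{\left(U \right)} = 88$ ($B{\left(U \right)} = 102 - 14 = 88$)
$d{\left(134 \right)} - B{\left(224 \right)} = 134 - 88 = 46$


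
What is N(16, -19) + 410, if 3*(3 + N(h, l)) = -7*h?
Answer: 1109/3 ≈ 369.67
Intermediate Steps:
N(h, l) = -3 - 7*h/3 (N(h, l) = -3 + (-7*h)/3 = -3 - 7*h/3)
N(16, -19) + 410 = (-3 - 7/3*16) + 410 = (-3 - 112/3) + 410 = -121/3 + 410 = 1109/3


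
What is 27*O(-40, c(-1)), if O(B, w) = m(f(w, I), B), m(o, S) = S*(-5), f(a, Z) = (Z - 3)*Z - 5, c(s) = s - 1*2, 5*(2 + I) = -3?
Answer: 5400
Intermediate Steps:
I = -13/5 (I = -2 + (1/5)*(-3) = -2 - 3/5 = -13/5 ≈ -2.6000)
c(s) = -2 + s (c(s) = s - 2 = -2 + s)
f(a, Z) = -5 + Z*(-3 + Z) (f(a, Z) = (-3 + Z)*Z - 5 = Z*(-3 + Z) - 5 = -5 + Z*(-3 + Z))
m(o, S) = -5*S
O(B, w) = -5*B
27*O(-40, c(-1)) = 27*(-5*(-40)) = 27*200 = 5400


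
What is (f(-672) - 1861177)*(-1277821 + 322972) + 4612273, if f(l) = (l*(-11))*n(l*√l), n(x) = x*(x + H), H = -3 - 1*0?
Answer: 2141927838191747530 - 56917678067712*I*√42 ≈ 2.1419e+18 - 3.6887e+14*I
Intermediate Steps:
H = -3 (H = -3 + 0 = -3)
n(x) = x*(-3 + x) (n(x) = x*(x - 3) = x*(-3 + x))
f(l) = -11*l^(5/2)*(-3 + l^(3/2)) (f(l) = (l*(-11))*((l*√l)*(-3 + l*√l)) = (-11*l)*(l^(3/2)*(-3 + l^(3/2))) = -11*l^(5/2)*(-3 + l^(3/2)))
(f(-672) - 1861177)*(-1277821 + 322972) + 4612273 = ((-11*(-672)⁴ + 33*(-672)^(5/2)) - 1861177)*(-1277821 + 322972) + 4612273 = ((-11*203928109056 + 33*(1806336*I*√42)) - 1861177)*(-954849) + 4612273 = ((-2243209199616 + 59609088*I*√42) - 1861177)*(-954849) + 4612273 = (-2243211060793 + 59609088*I*√42)*(-954849) + 4612273 = (2141927838187135257 - 56917678067712*I*√42) + 4612273 = 2141927838191747530 - 56917678067712*I*√42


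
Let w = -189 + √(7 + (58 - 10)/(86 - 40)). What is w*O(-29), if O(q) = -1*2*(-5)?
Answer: -1890 + 10*√4255/23 ≈ -1861.6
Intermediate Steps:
O(q) = 10 (O(q) = -2*(-5) = 10)
w = -189 + √4255/23 (w = -189 + √(7 + 48/46) = -189 + √(7 + 48*(1/46)) = -189 + √(7 + 24/23) = -189 + √(185/23) = -189 + √4255/23 ≈ -186.16)
w*O(-29) = (-189 + √4255/23)*10 = -1890 + 10*√4255/23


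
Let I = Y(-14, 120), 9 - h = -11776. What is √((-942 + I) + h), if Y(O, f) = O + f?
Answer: √10949 ≈ 104.64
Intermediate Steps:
h = 11785 (h = 9 - 1*(-11776) = 9 + 11776 = 11785)
I = 106 (I = -14 + 120 = 106)
√((-942 + I) + h) = √((-942 + 106) + 11785) = √(-836 + 11785) = √10949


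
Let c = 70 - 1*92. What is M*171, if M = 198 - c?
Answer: 37620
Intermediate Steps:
c = -22 (c = 70 - 92 = -22)
M = 220 (M = 198 - 1*(-22) = 198 + 22 = 220)
M*171 = 220*171 = 37620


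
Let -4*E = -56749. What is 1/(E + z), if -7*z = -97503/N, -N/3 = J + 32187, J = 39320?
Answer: 286028/4057932171 ≈ 7.0486e-5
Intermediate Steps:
N = -214521 (N = -3*(39320 + 32187) = -3*71507 = -214521)
E = 56749/4 (E = -¼*(-56749) = 56749/4 ≈ 14187.)
z = -4643/71507 (z = -(-13929)/(-214521) = -(-13929)*(-1)/214521 = -⅐*32501/71507 = -4643/71507 ≈ -0.064931)
1/(E + z) = 1/(56749/4 - 4643/71507) = 1/(4057932171/286028) = 286028/4057932171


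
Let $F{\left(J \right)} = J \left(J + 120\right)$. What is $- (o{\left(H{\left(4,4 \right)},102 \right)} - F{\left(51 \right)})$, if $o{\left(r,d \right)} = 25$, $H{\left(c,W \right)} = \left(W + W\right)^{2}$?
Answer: $8696$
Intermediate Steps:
$H{\left(c,W \right)} = 4 W^{2}$ ($H{\left(c,W \right)} = \left(2 W\right)^{2} = 4 W^{2}$)
$F{\left(J \right)} = J \left(120 + J\right)$
$- (o{\left(H{\left(4,4 \right)},102 \right)} - F{\left(51 \right)}) = - (25 - 51 \left(120 + 51\right)) = - (25 - 51 \cdot 171) = - (25 - 8721) = \left(-1\right) \left(-8696\right) = 8696$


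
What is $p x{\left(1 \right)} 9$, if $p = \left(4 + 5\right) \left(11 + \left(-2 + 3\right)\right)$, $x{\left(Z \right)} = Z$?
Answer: $972$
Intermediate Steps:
$p = 108$ ($p = 9 \left(11 + 1\right) = 9 \cdot 12 = 108$)
$p x{\left(1 \right)} 9 = 108 \cdot 1 \cdot 9 = 108 \cdot 9 = 972$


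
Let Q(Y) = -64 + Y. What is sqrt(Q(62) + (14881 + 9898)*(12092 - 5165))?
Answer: sqrt(171644131) ≈ 13101.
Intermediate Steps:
sqrt(Q(62) + (14881 + 9898)*(12092 - 5165)) = sqrt((-64 + 62) + (14881 + 9898)*(12092 - 5165)) = sqrt(-2 + 24779*6927) = sqrt(-2 + 171644133) = sqrt(171644131)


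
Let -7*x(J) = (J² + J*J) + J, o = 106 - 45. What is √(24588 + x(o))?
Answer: √1152291/7 ≈ 153.35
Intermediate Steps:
o = 61
x(J) = -2*J²/7 - J/7 (x(J) = -((J² + J*J) + J)/7 = -((J² + J²) + J)/7 = -(2*J² + J)/7 = -(J + 2*J²)/7 = -2*J²/7 - J/7)
√(24588 + x(o)) = √(24588 - ⅐*61*(1 + 2*61)) = √(24588 - ⅐*61*(1 + 122)) = √(24588 - ⅐*61*123) = √(24588 - 7503/7) = √(164613/7) = √1152291/7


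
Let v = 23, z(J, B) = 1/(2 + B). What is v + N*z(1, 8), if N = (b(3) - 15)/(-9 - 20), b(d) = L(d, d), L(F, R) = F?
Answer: 3341/145 ≈ 23.041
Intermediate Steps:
b(d) = d
N = 12/29 (N = (3 - 15)/(-9 - 20) = -12/(-29) = -12*(-1/29) = 12/29 ≈ 0.41379)
v + N*z(1, 8) = 23 + 12/(29*(2 + 8)) = 23 + (12/29)/10 = 23 + (12/29)*(⅒) = 23 + 6/145 = 3341/145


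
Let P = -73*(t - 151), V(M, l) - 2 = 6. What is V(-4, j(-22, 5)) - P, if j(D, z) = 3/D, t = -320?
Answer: -34375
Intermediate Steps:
V(M, l) = 8 (V(M, l) = 2 + 6 = 8)
P = 34383 (P = -73*(-320 - 151) = -73*(-471) = 34383)
V(-4, j(-22, 5)) - P = 8 - 1*34383 = 8 - 34383 = -34375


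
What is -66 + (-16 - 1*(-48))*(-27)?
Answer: -930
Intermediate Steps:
-66 + (-16 - 1*(-48))*(-27) = -66 + (-16 + 48)*(-27) = -66 + 32*(-27) = -66 - 864 = -930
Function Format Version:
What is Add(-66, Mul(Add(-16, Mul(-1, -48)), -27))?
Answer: -930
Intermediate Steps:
Add(-66, Mul(Add(-16, Mul(-1, -48)), -27)) = Add(-66, Mul(Add(-16, 48), -27)) = Add(-66, Mul(32, -27)) = Add(-66, -864) = -930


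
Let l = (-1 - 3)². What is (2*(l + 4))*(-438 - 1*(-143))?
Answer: -11800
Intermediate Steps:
l = 16 (l = (-4)² = 16)
(2*(l + 4))*(-438 - 1*(-143)) = (2*(16 + 4))*(-438 - 1*(-143)) = (2*20)*(-438 + 143) = 40*(-295) = -11800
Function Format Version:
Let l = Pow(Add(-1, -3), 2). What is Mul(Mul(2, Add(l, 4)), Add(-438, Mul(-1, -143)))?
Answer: -11800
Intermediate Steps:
l = 16 (l = Pow(-4, 2) = 16)
Mul(Mul(2, Add(l, 4)), Add(-438, Mul(-1, -143))) = Mul(Mul(2, Add(16, 4)), Add(-438, Mul(-1, -143))) = Mul(Mul(2, 20), Add(-438, 143)) = Mul(40, -295) = -11800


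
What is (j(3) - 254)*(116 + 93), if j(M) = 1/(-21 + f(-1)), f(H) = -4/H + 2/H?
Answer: -53097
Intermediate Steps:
f(H) = -2/H
j(M) = -1/19 (j(M) = 1/(-21 - 2/(-1)) = 1/(-21 - 2*(-1)) = 1/(-21 + 2) = 1/(-19) = -1/19)
(j(3) - 254)*(116 + 93) = (-1/19 - 254)*(116 + 93) = -4827/19*209 = -53097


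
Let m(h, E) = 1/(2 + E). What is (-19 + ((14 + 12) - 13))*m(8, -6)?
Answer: 3/2 ≈ 1.5000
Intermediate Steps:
(-19 + ((14 + 12) - 13))*m(8, -6) = (-19 + ((14 + 12) - 13))/(2 - 6) = (-19 + (26 - 13))/(-4) = (-19 + 13)*(-¼) = -6*(-¼) = 3/2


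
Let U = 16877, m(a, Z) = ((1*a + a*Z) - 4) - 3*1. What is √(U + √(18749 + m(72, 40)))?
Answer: √(16877 + √21694) ≈ 130.48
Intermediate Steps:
m(a, Z) = -7 + a + Z*a (m(a, Z) = ((a + Z*a) - 4) - 3 = (-4 + a + Z*a) - 3 = -7 + a + Z*a)
√(U + √(18749 + m(72, 40))) = √(16877 + √(18749 + (-7 + 72 + 40*72))) = √(16877 + √(18749 + (-7 + 72 + 2880))) = √(16877 + √(18749 + 2945)) = √(16877 + √21694)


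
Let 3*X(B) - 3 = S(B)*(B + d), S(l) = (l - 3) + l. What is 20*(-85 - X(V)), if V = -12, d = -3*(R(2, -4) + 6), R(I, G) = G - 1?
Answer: -4420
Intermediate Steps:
R(I, G) = -1 + G
d = -3 (d = -3*((-1 - 4) + 6) = -3*(-5 + 6) = -3*1 = -3)
S(l) = -3 + 2*l (S(l) = (-3 + l) + l = -3 + 2*l)
X(B) = 1 + (-3 + B)*(-3 + 2*B)/3 (X(B) = 1 + ((-3 + 2*B)*(B - 3))/3 = 1 + ((-3 + 2*B)*(-3 + B))/3 = 1 + ((-3 + B)*(-3 + 2*B))/3 = 1 + (-3 + B)*(-3 + 2*B)/3)
20*(-85 - X(V)) = 20*(-85 - (4 - 3*(-12) + (2/3)*(-12)**2)) = 20*(-85 - (4 + 36 + (2/3)*144)) = 20*(-85 - (4 + 36 + 96)) = 20*(-85 - 1*136) = 20*(-85 - 136) = 20*(-221) = -4420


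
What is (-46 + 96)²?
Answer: 2500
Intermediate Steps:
(-46 + 96)² = 50² = 2500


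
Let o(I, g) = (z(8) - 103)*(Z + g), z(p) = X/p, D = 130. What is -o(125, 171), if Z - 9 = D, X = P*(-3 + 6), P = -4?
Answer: 32395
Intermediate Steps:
X = -12 (X = -4*(-3 + 6) = -4*3 = -12)
Z = 139 (Z = 9 + 130 = 139)
z(p) = -12/p
o(I, g) = -29051/2 - 209*g/2 (o(I, g) = (-12/8 - 103)*(139 + g) = (-12*1/8 - 103)*(139 + g) = (-3/2 - 103)*(139 + g) = -209*(139 + g)/2 = -29051/2 - 209*g/2)
-o(125, 171) = -(-29051/2 - 209/2*171) = -(-29051/2 - 35739/2) = -1*(-32395) = 32395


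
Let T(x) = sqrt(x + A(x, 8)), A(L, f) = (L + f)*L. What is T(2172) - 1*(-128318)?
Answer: 128318 + 6*sqrt(131587) ≈ 1.3049e+5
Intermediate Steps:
A(L, f) = L*(L + f)
T(x) = sqrt(x + x*(8 + x)) (T(x) = sqrt(x + x*(x + 8)) = sqrt(x + x*(8 + x)))
T(2172) - 1*(-128318) = sqrt(2172*(9 + 2172)) - 1*(-128318) = sqrt(2172*2181) + 128318 = sqrt(4737132) + 128318 = 6*sqrt(131587) + 128318 = 128318 + 6*sqrt(131587)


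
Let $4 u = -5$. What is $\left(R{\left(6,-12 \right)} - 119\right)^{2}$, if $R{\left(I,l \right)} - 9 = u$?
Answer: $\frac{198025}{16} \approx 12377.0$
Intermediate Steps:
$u = - \frac{5}{4}$ ($u = \frac{1}{4} \left(-5\right) = - \frac{5}{4} \approx -1.25$)
$R{\left(I,l \right)} = \frac{31}{4}$ ($R{\left(I,l \right)} = 9 - \frac{5}{4} = \frac{31}{4}$)
$\left(R{\left(6,-12 \right)} - 119\right)^{2} = \left(\frac{31}{4} - 119\right)^{2} = \left(- \frac{445}{4}\right)^{2} = \frac{198025}{16}$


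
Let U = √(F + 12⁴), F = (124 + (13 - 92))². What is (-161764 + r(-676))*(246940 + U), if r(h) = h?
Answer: -40112933600 - 1461960*√281 ≈ -4.0137e+10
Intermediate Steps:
F = 2025 (F = (124 - 79)² = 45² = 2025)
U = 9*√281 (U = √(2025 + 12⁴) = √(2025 + 20736) = √22761 = 9*√281 ≈ 150.87)
(-161764 + r(-676))*(246940 + U) = (-161764 - 676)*(246940 + 9*√281) = -162440*(246940 + 9*√281) = -40112933600 - 1461960*√281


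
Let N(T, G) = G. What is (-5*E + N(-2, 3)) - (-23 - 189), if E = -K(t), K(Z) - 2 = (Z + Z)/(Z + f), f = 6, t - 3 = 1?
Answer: 229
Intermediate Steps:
t = 4 (t = 3 + 1 = 4)
K(Z) = 2 + 2*Z/(6 + Z) (K(Z) = 2 + (Z + Z)/(Z + 6) = 2 + (2*Z)/(6 + Z) = 2 + 2*Z/(6 + Z))
E = -14/5 (E = -4*(3 + 4)/(6 + 4) = -4*7/10 = -1*14/5 = -14/5 ≈ -2.8000)
(-5*E + N(-2, 3)) - (-23 - 189) = (-5*(-14/5) + 3) - (-23 - 189) = (14 + 3) - 1*(-212) = 17 + 212 = 229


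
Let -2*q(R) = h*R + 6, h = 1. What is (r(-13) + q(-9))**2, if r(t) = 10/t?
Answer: 361/676 ≈ 0.53402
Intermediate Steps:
q(R) = -3 - R/2 (q(R) = -(1*R + 6)/2 = -(R + 6)/2 = -(6 + R)/2 = -3 - R/2)
(r(-13) + q(-9))**2 = (10/(-13) + (-3 - 1/2*(-9)))**2 = (10*(-1/13) + (-3 + 9/2))**2 = (-10/13 + 3/2)**2 = (19/26)**2 = 361/676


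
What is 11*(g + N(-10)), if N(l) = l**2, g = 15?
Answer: 1265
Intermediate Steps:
11*(g + N(-10)) = 11*(15 + (-10)**2) = 11*(15 + 100) = 11*115 = 1265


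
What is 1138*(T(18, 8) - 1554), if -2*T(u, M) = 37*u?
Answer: -2147406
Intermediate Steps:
T(u, M) = -37*u/2
1138*(T(18, 8) - 1554) = 1138*(-37/2*18 - 1554) = 1138*(-333 - 1554) = 1138*(-1887) = -2147406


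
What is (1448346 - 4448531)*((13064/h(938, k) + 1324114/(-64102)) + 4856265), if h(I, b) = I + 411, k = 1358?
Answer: -8872471579267430910/608969 ≈ -1.4570e+13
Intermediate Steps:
h(I, b) = 411 + I
(1448346 - 4448531)*((13064/h(938, k) + 1324114/(-64102)) + 4856265) = (1448346 - 4448531)*((13064/(411 + 938) + 1324114/(-64102)) + 4856265) = -3000185*((13064/1349 + 1324114*(-1/64102)) + 4856265) = -3000185*((13064*(1/1349) - 662057/32051) + 4856265) = -3000185*((184/19 - 662057/32051) + 4856265) = -3000185*(-6681699/608969 + 4856265) = -3000185*2957308159086/608969 = -8872471579267430910/608969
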